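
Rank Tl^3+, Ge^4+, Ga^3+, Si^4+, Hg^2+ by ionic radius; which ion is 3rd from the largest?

Ga^3+

First list Z and electron count for each: Si^4+ has 10 e⁻ (Z=14), Ge^4+ has 28 e⁻ (Z=32), Ga^3+ has 28 e⁻ (Z=31), Tl^3+ has 78 e⁻ (Z=81), Hg^2+ has 78 e⁻ (Z=80). Si^4+ < Ge^4+ (same group, period 3 vs 4); Ge^4+ < Ga^3+ (both 28 e⁻, Z=32>31); Ga^3+ < Tl^3+ (same group, 2 shells fewer); Tl^3+ < Hg^2+ (both 78 e⁻, Z=81>80).
That gives Si^4+ < Ge^4+ < Ga^3+ < Tl^3+ < Hg^2+. From the largest end, number 3 is Ga^3+.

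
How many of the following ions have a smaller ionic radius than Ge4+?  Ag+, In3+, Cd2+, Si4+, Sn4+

1

Si4+ (Z=14, 10 e⁻), Ge4+ (Z=32, 28 e⁻), Sn4+ (Z=50, 46 e⁻), In3+ (Z=49, 46 e⁻), Cd2+ (Z=48, 46 e⁻), Ag+ (Z=47, 46 e⁻). Si4+ < Ge4+ (same group, period 3 vs 4); Ge4+ < Sn4+ (same group, 1 shell fewer); Sn4+ < In3+ (both 46 e⁻, Z=50>49); In3+ < Cd2+ (isoelectronic, higher Z=49 is smaller); Cd2+ < Ag+ (isoelectronic, higher Z=48 is smaller).
Overall: Si4+ < Ge4+ < Sn4+ < In3+ < Cd2+ < Ag+. Ge4+ has 1 below it and 4 above. That's 1.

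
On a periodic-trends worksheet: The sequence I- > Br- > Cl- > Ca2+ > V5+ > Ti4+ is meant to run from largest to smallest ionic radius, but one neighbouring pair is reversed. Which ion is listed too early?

V5+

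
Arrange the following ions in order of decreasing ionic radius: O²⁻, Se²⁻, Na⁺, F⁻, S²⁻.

First list Z and electron count for each: Na⁺: 10 e⁻, Z=11, F⁻: 10 e⁻, Z=9, O²⁻: 10 e⁻, Z=8, S²⁻: 18 e⁻, Z=16, Se²⁻: 36 e⁻, Z=34. Na⁺ < F⁻ (both 10 e⁻, Z=11>9); F⁻ < O²⁻ (isoelectronic, higher Z=9 is smaller); O²⁻ < S²⁻ (same group, period 2 vs 3); S²⁻ < Se²⁻ (same group, period 3 vs 4).

Se²⁻ > S²⁻ > O²⁻ > F⁻ > Na⁺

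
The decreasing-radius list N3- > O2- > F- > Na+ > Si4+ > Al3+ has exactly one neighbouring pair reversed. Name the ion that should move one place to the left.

Check each adjacent pair. Si4+ and Al3+ are reversed: both have 10 electrons but Z(Si)=14 > Z(Al)=13, so Si4+ should be the smaller of the two. No other neighbouring pair contradicts the periodic trends, so Al3+ is the ion listed too late.

Al3+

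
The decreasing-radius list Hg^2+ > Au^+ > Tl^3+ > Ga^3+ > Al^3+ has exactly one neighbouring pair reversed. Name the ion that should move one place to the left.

Au^+

The pair Hg^2+, Au^+ is the wrong way round — both have 78 electrons but Z(Hg)=80 > Z(Au)=79, so Hg^2+ should be the smaller of the two. All other adjacent pairs agree with periodic trends, so Au^+ is the misplaced ion.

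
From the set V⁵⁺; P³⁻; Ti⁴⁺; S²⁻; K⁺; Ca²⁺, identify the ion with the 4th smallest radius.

K⁺

Each ion has 18 electrons. The ranking follows nuclear charge in reverse — greater Z gives a smaller radius. V⁵⁺ (Z=23), Ti⁴⁺ (Z=22), Ca²⁺ (Z=20), K⁺ (Z=19), S²⁻ (Z=16), P³⁻ (Z=15).
So the order is V⁵⁺ < Ti⁴⁺ < Ca²⁺ < K⁺ < S²⁻ < P³⁻; the 4th-smallest ion is K⁺.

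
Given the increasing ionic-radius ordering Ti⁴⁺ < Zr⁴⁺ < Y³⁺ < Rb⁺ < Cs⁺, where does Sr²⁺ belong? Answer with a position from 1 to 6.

4

Tabulating Z and e⁻: Ti⁴⁺ has 18 e⁻ (Z=22), Zr⁴⁺ has 36 e⁻ (Z=40), Y³⁺ has 36 e⁻ (Z=39), Sr²⁺ has 36 e⁻ (Z=38), Rb⁺ has 36 e⁻ (Z=37), Cs⁺ has 54 e⁻ (Z=55). Ti⁴⁺ < Zr⁴⁺ (same group, period 4 vs 5); Zr⁴⁺ < Y³⁺ (both 36 e⁻, Z=40>39); Y³⁺ < Sr²⁺ (isoelectronic, higher Z=39 is smaller); Sr²⁺ < Rb⁺ (both 36 e⁻, Z=38>37); Rb⁺ < Cs⁺ (same group, period 5 vs 6).
With Sr²⁺ included the full order is Ti⁴⁺ < Zr⁴⁺ < Y³⁺ < Sr²⁺ < Rb⁺ < Cs⁺, so it takes position 4.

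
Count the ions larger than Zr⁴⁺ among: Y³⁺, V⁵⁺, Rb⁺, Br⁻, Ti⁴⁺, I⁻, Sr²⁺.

First list Z and electron count for each: V⁵⁺: 18 e⁻, Z=23, Ti⁴⁺: 18 e⁻, Z=22, Zr⁴⁺: 36 e⁻, Z=40, Y³⁺: 36 e⁻, Z=39, Sr²⁺: 36 e⁻, Z=38, Rb⁺: 36 e⁻, Z=37, Br⁻: 36 e⁻, Z=35, I⁻: 54 e⁻, Z=53. V⁵⁺ < Ti⁴⁺ (both 18 e⁻, Z=23>22); Ti⁴⁺ < Zr⁴⁺ (same group, 1 shell fewer); Zr⁴⁺ < Y³⁺ (both 36 e⁻, Z=40>39); Y³⁺ < Sr²⁺ (both 36 e⁻, Z=39>38); Sr²⁺ < Rb⁺ (isoelectronic, higher Z=38 is smaller); Rb⁺ < Br⁻ (both 36 e⁻, Z=37>35); Br⁻ < I⁻ (same group, 1 shell fewer).
Relative to Zr⁴⁺, the ions that are larger are Y³⁺, Sr²⁺, Rb⁺, Br⁻, I⁻. That's 5.

5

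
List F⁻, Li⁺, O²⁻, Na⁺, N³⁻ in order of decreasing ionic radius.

Li⁺ (Z=3, 2 e⁻), Na⁺ (Z=11, 10 e⁻), F⁻ (Z=9, 10 e⁻), O²⁻ (Z=8, 10 e⁻), N³⁻ (Z=7, 10 e⁻). Li⁺ < Na⁺ (same group, period 2 vs 3); Na⁺ < F⁻ (both 10 e⁻, Z=11>9); F⁻ < O²⁻ (both 10 e⁻, Z=9>8); O²⁻ < N³⁻ (both 10 e⁻, Z=8>7).

N³⁻ > O²⁻ > F⁻ > Na⁺ > Li⁺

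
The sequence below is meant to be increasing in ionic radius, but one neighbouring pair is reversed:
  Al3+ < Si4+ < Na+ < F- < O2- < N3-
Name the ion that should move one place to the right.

The pair Al3+, Si4+ is the wrong way round — they are isoelectronic (10 e⁻) and Si has more protons than Al (14 vs 13), making Si4+ smaller. All other adjacent pairs agree with periodic trends, so Al3+ is the misplaced ion.

Al3+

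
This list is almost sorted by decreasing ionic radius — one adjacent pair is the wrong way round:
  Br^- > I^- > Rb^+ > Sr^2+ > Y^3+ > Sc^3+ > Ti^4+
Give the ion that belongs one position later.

Check each adjacent pair. Br^- and I^- are reversed: Br^- and I^- are in one column with the same charge; the lighter period-4 ion has one fewer shell and is smaller. No other neighbouring pair contradicts the periodic trends, so Br^- is the ion listed too early.

Br^-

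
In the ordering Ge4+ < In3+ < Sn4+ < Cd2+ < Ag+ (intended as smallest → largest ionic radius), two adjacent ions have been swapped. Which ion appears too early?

Check each adjacent pair. In3+ and Sn4+ are reversed: Sn4+ and In3+ share 46 electrons; the higher nuclear charge on Sn (Z=50) contracts it more, so Sn4+ < In3+. No other neighbouring pair contradicts the periodic trends, so In3+ is the ion listed too early.

In3+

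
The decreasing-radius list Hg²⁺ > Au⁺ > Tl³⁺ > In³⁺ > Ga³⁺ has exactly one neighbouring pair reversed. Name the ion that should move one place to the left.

Au⁺

Check each adjacent pair. Hg²⁺ and Au⁺ are reversed: both have 78 electrons but Z(Hg)=80 > Z(Au)=79, so Hg²⁺ should be the smaller of the two. No other neighbouring pair contradicts the periodic trends, so Au⁺ is the ion listed too late.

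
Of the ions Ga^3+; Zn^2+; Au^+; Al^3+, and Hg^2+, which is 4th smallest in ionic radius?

First list Z and electron count for each: Al^3+ has 10 e⁻ (Z=13), Ga^3+ has 28 e⁻ (Z=31), Zn^2+ has 28 e⁻ (Z=30), Hg^2+ has 78 e⁻ (Z=80), Au^+ has 78 e⁻ (Z=79). Al^3+ < Ga^3+ (same group, period 3 vs 4); Ga^3+ < Zn^2+ (isoelectronic, higher Z=31 is smaller); Zn^2+ < Hg^2+ (same group, 2 shells fewer); Hg^2+ < Au^+ (isoelectronic, higher Z=80 is smaller).
Full ascending order: Al^3+ < Ga^3+ < Zn^2+ < Hg^2+ < Au^+. Counting from the smallest, position 4 is Hg^2+.

Hg^2+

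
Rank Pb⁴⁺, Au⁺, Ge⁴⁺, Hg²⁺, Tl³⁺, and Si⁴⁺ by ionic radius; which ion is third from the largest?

Tl³⁺

Si⁴⁺ has 10 e⁻ (Z=14), Ge⁴⁺ has 28 e⁻ (Z=32), Pb⁴⁺ has 78 e⁻ (Z=82), Tl³⁺ has 78 e⁻ (Z=81), Hg²⁺ has 78 e⁻ (Z=80), Au⁺ has 78 e⁻ (Z=79). Si⁴⁺ < Ge⁴⁺ (same group, period 3 vs 4); Ge⁴⁺ < Pb⁴⁺ (same group, 2 shells fewer); Pb⁴⁺ < Tl³⁺ (both 78 e⁻, Z=82>81); Tl³⁺ < Hg²⁺ (isoelectronic, higher Z=81 is smaller); Hg²⁺ < Au⁺ (both 78 e⁻, Z=80>79).
So the order is Si⁴⁺ < Ge⁴⁺ < Pb⁴⁺ < Tl³⁺ < Hg²⁺ < Au⁺; the 3rd-largest ion is Tl³⁺.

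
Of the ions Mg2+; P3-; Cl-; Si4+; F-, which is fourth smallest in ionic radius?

Work out protons and electrons: Si4+: 10 e⁻, Z=14, Mg2+: 10 e⁻, Z=12, F-: 10 e⁻, Z=9, Cl-: 18 e⁻, Z=17, P3-: 18 e⁻, Z=15. Si4+ < Mg2+ (both 10 e⁻, Z=14>12); Mg2+ < F- (both 10 e⁻, Z=12>9); F- < Cl- (same group, 1 shell fewer); Cl- < P3- (both 18 e⁻, Z=17>15).
Full ascending order: Si4+ < Mg2+ < F- < Cl- < P3-. Counting from the smallest, position 4 is Cl-.

Cl-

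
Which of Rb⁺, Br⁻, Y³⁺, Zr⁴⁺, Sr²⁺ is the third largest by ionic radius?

These species are isoelectronic with 36 electrons. The only difference is the number of protons: Zr⁴⁺ (Z=40), Y³⁺ (Z=39), Sr²⁺ (Z=38), Rb⁺ (Z=37), Br⁻ (Z=35). The strongest nuclear pull (Zr⁴⁺) gives the smallest ion.
That gives Zr⁴⁺ < Y³⁺ < Sr²⁺ < Rb⁺ < Br⁻. From the largest end, number 3 is Sr²⁺.

Sr²⁺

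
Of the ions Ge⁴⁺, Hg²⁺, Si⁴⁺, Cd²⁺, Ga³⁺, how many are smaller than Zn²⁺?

Si⁴⁺: 10 e⁻, Z=14, Ge⁴⁺: 28 e⁻, Z=32, Ga³⁺: 28 e⁻, Z=31, Zn²⁺: 28 e⁻, Z=30, Cd²⁺: 46 e⁻, Z=48, Hg²⁺: 78 e⁻, Z=80. Si⁴⁺ < Ge⁴⁺ (same group, period 3 vs 4); Ge⁴⁺ < Ga³⁺ (isoelectronic, higher Z=32 is smaller); Ga³⁺ < Zn²⁺ (isoelectronic, higher Z=31 is smaller); Zn²⁺ < Cd²⁺ (same group, 1 shell fewer); Cd²⁺ < Hg²⁺ (same group, 1 shell fewer).
Relative to Zn²⁺, the ions that are smaller are Si⁴⁺, Ge⁴⁺, Ga³⁺. Count: 3.

3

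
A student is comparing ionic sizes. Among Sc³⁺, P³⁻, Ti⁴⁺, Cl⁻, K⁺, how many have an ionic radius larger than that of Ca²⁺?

3

These species are isoelectronic with 18 electrons. The only difference is the number of protons: Ti⁴⁺ (Z=22), Sc³⁺ (Z=21), Ca²⁺ (Z=20), K⁺ (Z=19), Cl⁻ (Z=17), P³⁻ (Z=15). The strongest nuclear pull (Ti⁴⁺) gives the smallest ion.
Overall: Ti⁴⁺ < Sc³⁺ < Ca²⁺ < K⁺ < Cl⁻ < P³⁻. Ca²⁺ has 2 below it and 3 above. Count: 3.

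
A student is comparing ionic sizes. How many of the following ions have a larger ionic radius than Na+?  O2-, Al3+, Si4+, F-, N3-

3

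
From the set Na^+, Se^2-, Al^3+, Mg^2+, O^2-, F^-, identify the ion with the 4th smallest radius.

Work out protons and electrons: Al^3+: 10 e⁻, Z=13, Mg^2+: 10 e⁻, Z=12, Na^+: 10 e⁻, Z=11, F^-: 10 e⁻, Z=9, O^2-: 10 e⁻, Z=8, Se^2-: 36 e⁻, Z=34. Al^3+ < Mg^2+ (isoelectronic, higher Z=13 is smaller); Mg^2+ < Na^+ (both 10 e⁻, Z=12>11); Na^+ < F^- (both 10 e⁻, Z=11>9); F^- < O^2- (isoelectronic, higher Z=9 is smaller); O^2- < Se^2- (same group, 2 shells fewer).
Ordering: Al^3+ < Mg^2+ < Na^+ < F^- < O^2- < Se^2-. The 4th smallest is F^-.

F^-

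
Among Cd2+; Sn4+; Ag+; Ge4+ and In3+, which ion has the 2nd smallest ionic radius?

Electron counts and nuclear charges: Ge4+ has 28 e⁻ (Z=32), Sn4+ has 46 e⁻ (Z=50), In3+ has 46 e⁻ (Z=49), Cd2+ has 46 e⁻ (Z=48), Ag+ has 46 e⁻ (Z=47). Ge4+ < Sn4+ (same group, period 4 vs 5); Sn4+ < In3+ (both 46 e⁻, Z=50>49); In3+ < Cd2+ (both 46 e⁻, Z=49>48); Cd2+ < Ag+ (isoelectronic, higher Z=48 is smaller).
So the order is Ge4+ < Sn4+ < In3+ < Cd2+ < Ag+; the 2nd-smallest ion is Sn4+.

Sn4+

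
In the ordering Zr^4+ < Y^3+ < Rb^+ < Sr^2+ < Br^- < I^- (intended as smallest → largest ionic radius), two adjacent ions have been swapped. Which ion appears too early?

Rb^+

The pair Rb^+, Sr^2+ is the wrong way round — Sr^2+ and Rb^+ share 36 electrons; the higher nuclear charge on Sr (Z=38) contracts it more, so Sr^2+ < Rb^+. All other adjacent pairs agree with periodic trends, so Rb^+ is the misplaced ion.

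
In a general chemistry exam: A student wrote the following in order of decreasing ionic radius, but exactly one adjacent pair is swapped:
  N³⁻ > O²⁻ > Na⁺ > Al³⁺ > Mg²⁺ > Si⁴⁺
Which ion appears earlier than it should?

Al³⁺

Check each adjacent pair. Al³⁺ and Mg²⁺ are reversed: they are isoelectronic (10 e⁻) and Al has more protons than Mg (13 vs 12), making Al³⁺ smaller. No other neighbouring pair contradicts the periodic trends, so Al³⁺ is the ion listed too early.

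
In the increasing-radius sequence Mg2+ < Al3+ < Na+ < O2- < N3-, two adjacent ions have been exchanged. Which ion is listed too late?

The pair Mg2+, Al3+ is the wrong way round — Al3+ and Mg2+ share 10 electrons; the higher nuclear charge on Al (Z=13) contracts it more, so Al3+ < Mg2+. All other adjacent pairs agree with periodic trends, so Al3+ is the misplaced ion.

Al3+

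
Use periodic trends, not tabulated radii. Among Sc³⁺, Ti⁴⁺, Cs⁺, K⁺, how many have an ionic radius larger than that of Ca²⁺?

2

Electron counts and nuclear charges: Ti⁴⁺ has 18 e⁻ (Z=22), Sc³⁺ has 18 e⁻ (Z=21), Ca²⁺ has 18 e⁻ (Z=20), K⁺ has 18 e⁻ (Z=19), Cs⁺ has 54 e⁻ (Z=55). Ti⁴⁺ < Sc³⁺ (isoelectronic, higher Z=22 is smaller); Sc³⁺ < Ca²⁺ (both 18 e⁻, Z=21>20); Ca²⁺ < K⁺ (isoelectronic, higher Z=20 is smaller); K⁺ < Cs⁺ (same group, period 4 vs 6).
Overall: Ti⁴⁺ < Sc³⁺ < Ca²⁺ < K⁺ < Cs⁺. Ca²⁺ has 2 below it and 2 above. That's 2.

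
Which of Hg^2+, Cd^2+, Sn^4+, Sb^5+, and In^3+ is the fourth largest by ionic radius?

Sn^4+

Work out protons and electrons: Sb^5+ (Z=51, 46 e⁻), Sn^4+ (Z=50, 46 e⁻), In^3+ (Z=49, 46 e⁻), Cd^2+ (Z=48, 46 e⁻), Hg^2+ (Z=80, 78 e⁻). Sb^5+ < Sn^4+ (isoelectronic, higher Z=51 is smaller); Sn^4+ < In^3+ (both 46 e⁻, Z=50>49); In^3+ < Cd^2+ (isoelectronic, higher Z=49 is smaller); Cd^2+ < Hg^2+ (same group, period 5 vs 6).
Ordering: Sb^5+ < Sn^4+ < In^3+ < Cd^2+ < Hg^2+. The fourth largest is Sn^4+.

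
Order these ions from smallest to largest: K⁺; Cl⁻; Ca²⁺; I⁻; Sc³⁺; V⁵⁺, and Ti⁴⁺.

V⁵⁺ has 18 e⁻ (Z=23), Ti⁴⁺ has 18 e⁻ (Z=22), Sc³⁺ has 18 e⁻ (Z=21), Ca²⁺ has 18 e⁻ (Z=20), K⁺ has 18 e⁻ (Z=19), Cl⁻ has 18 e⁻ (Z=17), I⁻ has 54 e⁻ (Z=53). V⁵⁺ < Ti⁴⁺ (isoelectronic, higher Z=23 is smaller); Ti⁴⁺ < Sc³⁺ (both 18 e⁻, Z=22>21); Sc³⁺ < Ca²⁺ (isoelectronic, higher Z=21 is smaller); Ca²⁺ < K⁺ (isoelectronic, higher Z=20 is smaller); K⁺ < Cl⁻ (both 18 e⁻, Z=19>17); Cl⁻ < I⁻ (same group, period 3 vs 5).

V⁵⁺ < Ti⁴⁺ < Sc³⁺ < Ca²⁺ < K⁺ < Cl⁻ < I⁻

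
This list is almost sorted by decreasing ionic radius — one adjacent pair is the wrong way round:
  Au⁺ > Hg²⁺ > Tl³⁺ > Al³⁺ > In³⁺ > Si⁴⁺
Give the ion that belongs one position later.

Scanning neighbour by neighbour, only Al³⁺/In³⁺ violates a trend: both in group 13 with the same charge; Al³⁺ (period 3) has the smaller radius. That makes Al³⁺ the one sitting a position early relative to where it belongs.

Al³⁺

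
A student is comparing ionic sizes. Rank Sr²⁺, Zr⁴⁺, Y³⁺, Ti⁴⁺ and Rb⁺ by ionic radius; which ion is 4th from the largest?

Zr⁴⁺

Ti⁴⁺: 18 e⁻, Z=22, Zr⁴⁺: 36 e⁻, Z=40, Y³⁺: 36 e⁻, Z=39, Sr²⁺: 36 e⁻, Z=38, Rb⁺: 36 e⁻, Z=37. Ti⁴⁺ < Zr⁴⁺ (same group, period 4 vs 5); Zr⁴⁺ < Y³⁺ (both 36 e⁻, Z=40>39); Y³⁺ < Sr²⁺ (isoelectronic, higher Z=39 is smaller); Sr²⁺ < Rb⁺ (both 36 e⁻, Z=38>37).
So the order is Ti⁴⁺ < Zr⁴⁺ < Y³⁺ < Sr²⁺ < Rb⁺; the 4th-largest ion is Zr⁴⁺.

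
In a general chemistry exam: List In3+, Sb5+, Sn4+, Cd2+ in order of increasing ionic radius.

Isoelectronic series (46 e⁻ each). Size is set by nuclear charge: more protons means a smaller ion. Sb5+ (Z=51), Sn4+ (Z=50), In3+ (Z=49), Cd2+ (Z=48).

Sb5+ < Sn4+ < In3+ < Cd2+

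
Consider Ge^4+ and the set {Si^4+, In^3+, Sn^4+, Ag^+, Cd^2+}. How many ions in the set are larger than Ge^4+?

4

Electron counts and nuclear charges: Si^4+ has 10 e⁻ (Z=14), Ge^4+ has 28 e⁻ (Z=32), Sn^4+ has 46 e⁻ (Z=50), In^3+ has 46 e⁻ (Z=49), Cd^2+ has 46 e⁻ (Z=48), Ag^+ has 46 e⁻ (Z=47). Si^4+ < Ge^4+ (same group, period 3 vs 4); Ge^4+ < Sn^4+ (same group, period 4 vs 5); Sn^4+ < In^3+ (both 46 e⁻, Z=50>49); In^3+ < Cd^2+ (both 46 e⁻, Z=49>48); Cd^2+ < Ag^+ (isoelectronic, higher Z=48 is smaller).
Placing each against Ge^4+: smaller — Si^4+; larger — Sn^4+, In^3+, Cd^2+, Ag^+. Count: 4.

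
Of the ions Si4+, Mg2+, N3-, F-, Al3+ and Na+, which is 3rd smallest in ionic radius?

These species are isoelectronic with 10 electrons. The only difference is the number of protons: Si4+ (Z=14), Al3+ (Z=13), Mg2+ (Z=12), Na+ (Z=11), F- (Z=9), N3- (Z=7). The strongest nuclear pull (Si4+) gives the smallest ion.
That gives Si4+ < Al3+ < Mg2+ < Na+ < F- < N3-. From the smallest end, number 3 is Mg2+.

Mg2+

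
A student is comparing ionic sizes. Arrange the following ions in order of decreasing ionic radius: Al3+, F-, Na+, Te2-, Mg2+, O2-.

Te2- > O2- > F- > Na+ > Mg2+ > Al3+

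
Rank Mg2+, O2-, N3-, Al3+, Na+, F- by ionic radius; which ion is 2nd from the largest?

O2-

All of these have 10 electrons (isoelectronic). With the same electron cloud, the ion with the most protons pulls it in tightest. Nuclear charges: Al3+ (Z=13), Mg2+ (Z=12), Na+ (Z=11), F- (Z=9), O2- (Z=8), N3- (Z=7). Highest Z is smallest.
Full ascending order: Al3+ < Mg2+ < Na+ < F- < O2- < N3-. Counting from the largest, position 2 is O2-.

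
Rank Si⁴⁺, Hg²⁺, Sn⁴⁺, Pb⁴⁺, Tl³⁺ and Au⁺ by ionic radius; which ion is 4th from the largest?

Tabulating Z and e⁻: Si⁴⁺ (Z=14, 10 e⁻), Sn⁴⁺ (Z=50, 46 e⁻), Pb⁴⁺ (Z=82, 78 e⁻), Tl³⁺ (Z=81, 78 e⁻), Hg²⁺ (Z=80, 78 e⁻), Au⁺ (Z=79, 78 e⁻). Si⁴⁺ < Sn⁴⁺ (same group, 2 shells fewer); Sn⁴⁺ < Pb⁴⁺ (same group, period 5 vs 6); Pb⁴⁺ < Tl³⁺ (both 78 e⁻, Z=82>81); Tl³⁺ < Hg²⁺ (isoelectronic, higher Z=81 is smaller); Hg²⁺ < Au⁺ (both 78 e⁻, Z=80>79).
Ordering: Si⁴⁺ < Sn⁴⁺ < Pb⁴⁺ < Tl³⁺ < Hg²⁺ < Au⁺. The 4th largest is Pb⁴⁺.

Pb⁴⁺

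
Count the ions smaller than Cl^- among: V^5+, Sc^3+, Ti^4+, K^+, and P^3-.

4

Each ion has 18 electrons. The ranking follows nuclear charge in reverse — greater Z gives a smaller radius. V^5+ (Z=23), Ti^4+ (Z=22), Sc^3+ (Z=21), K^+ (Z=19), Cl^- (Z=17), P^3- (Z=15).
Placing each against Cl^-: smaller — V^5+, Ti^4+, Sc^3+, K^+; larger — P^3-. That's 4.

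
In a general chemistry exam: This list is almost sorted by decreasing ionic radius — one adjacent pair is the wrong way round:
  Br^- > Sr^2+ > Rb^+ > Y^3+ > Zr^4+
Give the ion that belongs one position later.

Sr^2+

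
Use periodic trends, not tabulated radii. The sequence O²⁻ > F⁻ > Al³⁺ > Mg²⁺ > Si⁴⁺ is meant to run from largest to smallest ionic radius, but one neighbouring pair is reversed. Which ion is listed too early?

Scanning neighbour by neighbour, only Al³⁺/Mg²⁺ violates a trend: they are isoelectronic (10 e⁻) and Al has more protons than Mg (13 vs 12), making Al³⁺ smaller. That makes Al³⁺ the one sitting a position early relative to where it belongs.

Al³⁺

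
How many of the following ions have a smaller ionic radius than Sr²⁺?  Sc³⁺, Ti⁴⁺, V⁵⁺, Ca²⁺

4

V⁵⁺: 18 e⁻, Z=23, Ti⁴⁺: 18 e⁻, Z=22, Sc³⁺: 18 e⁻, Z=21, Ca²⁺: 18 e⁻, Z=20, Sr²⁺: 36 e⁻, Z=38. V⁵⁺ < Ti⁴⁺ (isoelectronic, higher Z=23 is smaller); Ti⁴⁺ < Sc³⁺ (both 18 e⁻, Z=22>21); Sc³⁺ < Ca²⁺ (isoelectronic, higher Z=21 is smaller); Ca²⁺ < Sr²⁺ (same group, period 4 vs 5).
Relative to Sr²⁺, the ions that are smaller are V⁵⁺, Ti⁴⁺, Sc³⁺, Ca²⁺. So 4 are smaller.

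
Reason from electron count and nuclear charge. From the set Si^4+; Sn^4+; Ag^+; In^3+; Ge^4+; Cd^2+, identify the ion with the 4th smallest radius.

Si^4+ (Z=14, 10 e⁻), Ge^4+ (Z=32, 28 e⁻), Sn^4+ (Z=50, 46 e⁻), In^3+ (Z=49, 46 e⁻), Cd^2+ (Z=48, 46 e⁻), Ag^+ (Z=47, 46 e⁻). Si^4+ < Ge^4+ (same group, 1 shell fewer); Ge^4+ < Sn^4+ (same group, 1 shell fewer); Sn^4+ < In^3+ (both 46 e⁻, Z=50>49); In^3+ < Cd^2+ (isoelectronic, higher Z=49 is smaller); Cd^2+ < Ag^+ (both 46 e⁻, Z=48>47).
Ordering: Si^4+ < Ge^4+ < Sn^4+ < In^3+ < Cd^2+ < Ag^+. The 4th smallest is In^3+.

In^3+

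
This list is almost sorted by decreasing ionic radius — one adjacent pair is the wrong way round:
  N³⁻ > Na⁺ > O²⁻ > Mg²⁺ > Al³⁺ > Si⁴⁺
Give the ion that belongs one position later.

Na⁺

Check each adjacent pair. Na⁺ and O²⁻ are reversed: Na⁺ and O²⁻ share 10 electrons; the higher nuclear charge on Na (Z=11) contracts it more, so Na⁺ < O²⁻. No other neighbouring pair contradicts the periodic trends, so Na⁺ is the ion listed too early.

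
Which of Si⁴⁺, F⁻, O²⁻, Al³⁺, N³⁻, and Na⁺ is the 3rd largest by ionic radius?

F⁻

Each ion has 10 electrons. The ranking follows nuclear charge in reverse — greater Z gives a smaller radius. Si⁴⁺ (Z=14), Al³⁺ (Z=13), Na⁺ (Z=11), F⁻ (Z=9), O²⁻ (Z=8), N³⁻ (Z=7).
Full ascending order: Si⁴⁺ < Al³⁺ < Na⁺ < F⁻ < O²⁻ < N³⁻. Counting from the largest, position 3 is F⁻.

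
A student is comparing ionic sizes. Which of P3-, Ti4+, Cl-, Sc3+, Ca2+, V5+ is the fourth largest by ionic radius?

Sc3+

These species are isoelectronic with 18 electrons. The only difference is the number of protons: V5+ (Z=23), Ti4+ (Z=22), Sc3+ (Z=21), Ca2+ (Z=20), Cl- (Z=17), P3- (Z=15). The strongest nuclear pull (V5+) gives the smallest ion.
Ordering: V5+ < Ti4+ < Sc3+ < Ca2+ < Cl- < P3-. The fourth largest is Sc3+.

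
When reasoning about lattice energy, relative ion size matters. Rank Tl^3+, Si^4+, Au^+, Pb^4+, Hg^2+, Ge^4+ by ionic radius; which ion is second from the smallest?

Ge^4+

First list Z and electron count for each: Si^4+ has 10 e⁻ (Z=14), Ge^4+ has 28 e⁻ (Z=32), Pb^4+ has 78 e⁻ (Z=82), Tl^3+ has 78 e⁻ (Z=81), Hg^2+ has 78 e⁻ (Z=80), Au^+ has 78 e⁻ (Z=79). Si^4+ < Ge^4+ (same group, 1 shell fewer); Ge^4+ < Pb^4+ (same group, period 4 vs 6); Pb^4+ < Tl^3+ (isoelectronic, higher Z=82 is smaller); Tl^3+ < Hg^2+ (both 78 e⁻, Z=81>80); Hg^2+ < Au^+ (isoelectronic, higher Z=80 is smaller).
Full ascending order: Si^4+ < Ge^4+ < Pb^4+ < Tl^3+ < Hg^2+ < Au^+. Counting from the smallest, position 2 is Ge^4+.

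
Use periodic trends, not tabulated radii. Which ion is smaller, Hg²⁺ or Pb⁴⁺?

Pb⁴⁺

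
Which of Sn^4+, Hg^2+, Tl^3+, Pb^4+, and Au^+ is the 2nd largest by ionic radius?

Hg^2+

Electron counts and nuclear charges: Sn^4+: 46 e⁻, Z=50, Pb^4+: 78 e⁻, Z=82, Tl^3+: 78 e⁻, Z=81, Hg^2+: 78 e⁻, Z=80, Au^+: 78 e⁻, Z=79. Sn^4+ < Pb^4+ (same group, 1 shell fewer); Pb^4+ < Tl^3+ (both 78 e⁻, Z=82>81); Tl^3+ < Hg^2+ (isoelectronic, higher Z=81 is smaller); Hg^2+ < Au^+ (isoelectronic, higher Z=80 is smaller).
Full ascending order: Sn^4+ < Pb^4+ < Tl^3+ < Hg^2+ < Au^+. Counting from the largest, position 2 is Hg^2+.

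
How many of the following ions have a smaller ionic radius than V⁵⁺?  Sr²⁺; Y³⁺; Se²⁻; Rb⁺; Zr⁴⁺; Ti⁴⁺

V⁵⁺ has 18 e⁻ (Z=23), Ti⁴⁺ has 18 e⁻ (Z=22), Zr⁴⁺ has 36 e⁻ (Z=40), Y³⁺ has 36 e⁻ (Z=39), Sr²⁺ has 36 e⁻ (Z=38), Rb⁺ has 36 e⁻ (Z=37), Se²⁻ has 36 e⁻ (Z=34). V⁵⁺ < Ti⁴⁺ (isoelectronic, higher Z=23 is smaller); Ti⁴⁺ < Zr⁴⁺ (same group, 1 shell fewer); Zr⁴⁺ < Y³⁺ (isoelectronic, higher Z=40 is smaller); Y³⁺ < Sr²⁺ (both 36 e⁻, Z=39>38); Sr²⁺ < Rb⁺ (both 36 e⁻, Z=38>37); Rb⁺ < Se²⁻ (isoelectronic, higher Z=37 is smaller).
Relative to V⁵⁺, the ions that are smaller are none. Count: 0.

0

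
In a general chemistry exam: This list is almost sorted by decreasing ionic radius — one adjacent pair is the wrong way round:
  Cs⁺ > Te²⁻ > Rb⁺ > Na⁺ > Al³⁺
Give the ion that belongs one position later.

Cs⁺

Check each adjacent pair. Cs⁺ and Te²⁻ are reversed: Cs⁺ and Te²⁻ share 54 electrons; the higher nuclear charge on Cs (Z=55) contracts it more, so Cs⁺ < Te²⁻. No other neighbouring pair contradicts the periodic trends, so Cs⁺ is the ion listed too early.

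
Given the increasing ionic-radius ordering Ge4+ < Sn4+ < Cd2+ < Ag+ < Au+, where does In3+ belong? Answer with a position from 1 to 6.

First list Z and electron count for each: Ge4+: 28 e⁻, Z=32, Sn4+: 46 e⁻, Z=50, In3+: 46 e⁻, Z=49, Cd2+: 46 e⁻, Z=48, Ag+: 46 e⁻, Z=47, Au+: 78 e⁻, Z=79. Ge4+ < Sn4+ (same group, 1 shell fewer); Sn4+ < In3+ (both 46 e⁻, Z=50>49); In3+ < Cd2+ (both 46 e⁻, Z=49>48); Cd2+ < Ag+ (isoelectronic, higher Z=48 is smaller); Ag+ < Au+ (same group, period 5 vs 6).
The complete sequence is Ge4+ < Sn4+ < In3+ < Cd2+ < Ag+ < Au+. In3+ sits at position 3.

3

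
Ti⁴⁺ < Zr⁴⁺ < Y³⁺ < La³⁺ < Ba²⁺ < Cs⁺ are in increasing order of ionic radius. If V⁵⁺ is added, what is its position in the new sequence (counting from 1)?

1

V⁵⁺ has 18 e⁻ (Z=23), Ti⁴⁺ has 18 e⁻ (Z=22), Zr⁴⁺ has 36 e⁻ (Z=40), Y³⁺ has 36 e⁻ (Z=39), La³⁺ has 54 e⁻ (Z=57), Ba²⁺ has 54 e⁻ (Z=56), Cs⁺ has 54 e⁻ (Z=55). V⁵⁺ < Ti⁴⁺ (isoelectronic, higher Z=23 is smaller); Ti⁴⁺ < Zr⁴⁺ (same group, period 4 vs 5); Zr⁴⁺ < Y³⁺ (isoelectronic, higher Z=40 is smaller); Y³⁺ < La³⁺ (same group, period 5 vs 6); La³⁺ < Ba²⁺ (both 54 e⁻, Z=57>56); Ba²⁺ < Cs⁺ (both 54 e⁻, Z=56>55).
Merged order: V⁵⁺ < Ti⁴⁺ < Zr⁴⁺ < Y³⁺ < La³⁺ < Ba²⁺ < Cs⁺ — V⁵⁺ is number 1.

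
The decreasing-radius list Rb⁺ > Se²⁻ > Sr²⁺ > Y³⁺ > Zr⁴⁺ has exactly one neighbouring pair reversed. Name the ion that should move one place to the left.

Se²⁻

Check each adjacent pair. Rb⁺ and Se²⁻ are reversed: Rb⁺ and Se²⁻ share 36 electrons; the higher nuclear charge on Rb (Z=37) contracts it more, so Rb⁺ < Se²⁻. No other neighbouring pair contradicts the periodic trends, so Se²⁻ is the ion listed too late.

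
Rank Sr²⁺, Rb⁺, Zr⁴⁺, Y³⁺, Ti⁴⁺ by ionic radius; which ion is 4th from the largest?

Zr⁴⁺

Work out protons and electrons: Ti⁴⁺ (Z=22, 18 e⁻), Zr⁴⁺ (Z=40, 36 e⁻), Y³⁺ (Z=39, 36 e⁻), Sr²⁺ (Z=38, 36 e⁻), Rb⁺ (Z=37, 36 e⁻). Ti⁴⁺ < Zr⁴⁺ (same group, period 4 vs 5); Zr⁴⁺ < Y³⁺ (both 36 e⁻, Z=40>39); Y³⁺ < Sr²⁺ (isoelectronic, higher Z=39 is smaller); Sr²⁺ < Rb⁺ (both 36 e⁻, Z=38>37).
Full ascending order: Ti⁴⁺ < Zr⁴⁺ < Y³⁺ < Sr²⁺ < Rb⁺. Counting from the largest, position 4 is Zr⁴⁺.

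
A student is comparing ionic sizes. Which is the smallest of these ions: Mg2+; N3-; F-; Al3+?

Al3+

Each ion has 10 electrons. The ranking follows nuclear charge in reverse — greater Z gives a smaller radius. Al3+ (Z=13), Mg2+ (Z=12), F- (Z=9), N3- (Z=7).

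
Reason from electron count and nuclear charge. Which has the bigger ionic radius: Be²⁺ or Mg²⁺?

Mg²⁺

These ions sit in one column with identical charge. Each step down the periodic table adds a principal shell, increasing the radius.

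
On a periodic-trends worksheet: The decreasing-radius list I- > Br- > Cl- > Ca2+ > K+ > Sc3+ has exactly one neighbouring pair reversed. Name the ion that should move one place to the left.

K+

Check each adjacent pair. Ca2+ and K+ are reversed: both have 18 electrons but Z(Ca)=20 > Z(K)=19, so Ca2+ should be the smaller of the two. No other neighbouring pair contradicts the periodic trends, so K+ is the ion listed too late.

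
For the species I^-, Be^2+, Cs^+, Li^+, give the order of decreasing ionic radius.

I^- > Cs^+ > Li^+ > Be^2+

Be^2+ has 2 e⁻ (Z=4), Li^+ has 2 e⁻ (Z=3), Cs^+ has 54 e⁻ (Z=55), I^- has 54 e⁻ (Z=53). Be^2+ < Li^+ (both 2 e⁻, Z=4>3); Li^+ < Cs^+ (same group, period 2 vs 6); Cs^+ < I^- (both 54 e⁻, Z=55>53).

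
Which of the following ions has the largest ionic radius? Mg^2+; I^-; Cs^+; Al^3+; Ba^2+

Work out protons and electrons: Al^3+ (Z=13, 10 e⁻), Mg^2+ (Z=12, 10 e⁻), Ba^2+ (Z=56, 54 e⁻), Cs^+ (Z=55, 54 e⁻), I^- (Z=53, 54 e⁻). Al^3+ < Mg^2+ (both 10 e⁻, Z=13>12); Mg^2+ < Ba^2+ (same group, period 3 vs 6); Ba^2+ < Cs^+ (both 54 e⁻, Z=56>55); Cs^+ < I^- (both 54 e⁻, Z=55>53).

I^-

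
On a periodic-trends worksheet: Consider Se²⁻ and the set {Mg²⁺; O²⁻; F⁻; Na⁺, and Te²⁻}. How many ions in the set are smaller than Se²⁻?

First list Z and electron count for each: Mg²⁺ has 10 e⁻ (Z=12), Na⁺ has 10 e⁻ (Z=11), F⁻ has 10 e⁻ (Z=9), O²⁻ has 10 e⁻ (Z=8), Se²⁻ has 36 e⁻ (Z=34), Te²⁻ has 54 e⁻ (Z=52). Mg²⁺ < Na⁺ (isoelectronic, higher Z=12 is smaller); Na⁺ < F⁻ (isoelectronic, higher Z=11 is smaller); F⁻ < O²⁻ (isoelectronic, higher Z=9 is smaller); O²⁻ < Se²⁻ (same group, period 2 vs 4); Se²⁻ < Te²⁻ (same group, period 4 vs 5).
Placing each against Se²⁻: smaller — Mg²⁺, Na⁺, F⁻, O²⁻; larger — Te²⁻. That's 4.

4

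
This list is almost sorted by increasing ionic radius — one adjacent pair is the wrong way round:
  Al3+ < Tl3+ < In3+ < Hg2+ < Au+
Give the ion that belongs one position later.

The pair Tl3+, In3+ is the wrong way round — both in group 13 with the same charge; In3+ (period 5) has the smaller radius. All other adjacent pairs agree with periodic trends, so Tl3+ is the misplaced ion.

Tl3+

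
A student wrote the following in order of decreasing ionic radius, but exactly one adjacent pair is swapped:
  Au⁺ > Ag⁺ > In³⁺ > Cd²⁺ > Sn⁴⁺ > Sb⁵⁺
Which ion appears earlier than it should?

Scanning neighbour by neighbour, only In³⁺/Cd²⁺ violates a trend: they are isoelectronic (46 e⁻) and In has more protons than Cd (49 vs 48), making In³⁺ smaller. That makes In³⁺ the one sitting a position early relative to where it belongs.

In³⁺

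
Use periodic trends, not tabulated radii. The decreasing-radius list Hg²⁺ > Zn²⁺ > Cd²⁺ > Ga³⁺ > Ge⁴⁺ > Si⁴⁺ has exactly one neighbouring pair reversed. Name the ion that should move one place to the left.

The pair Zn²⁺, Cd²⁺ is the wrong way round — both in group 12 with the same charge; Zn²⁺ (period 4) has the smaller radius. All other adjacent pairs agree with periodic trends, so Cd²⁺ is the misplaced ion.

Cd²⁺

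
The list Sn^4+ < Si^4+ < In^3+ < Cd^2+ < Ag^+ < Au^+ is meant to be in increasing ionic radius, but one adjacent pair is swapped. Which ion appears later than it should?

Si^4+

Compare adjacent ions: both in group 14 with the same charge; Si^4+ (period 3) has the smaller radius — yet in this increasing list Sn^4+ sits before Si^4+. Nothing else is reversed, so Si^4+ should move one place to the left.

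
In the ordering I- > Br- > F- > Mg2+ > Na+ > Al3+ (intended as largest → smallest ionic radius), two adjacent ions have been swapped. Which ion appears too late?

Na+

Compare adjacent ions: both have 10 electrons but Z(Mg)=12 > Z(Na)=11, so Mg2+ should be the smaller of the two — yet in this decreasing list Mg2+ sits before Na+. Nothing else is reversed, so Na+ should move one place to the left.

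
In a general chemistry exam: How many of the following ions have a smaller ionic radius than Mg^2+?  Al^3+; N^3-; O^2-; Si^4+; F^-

Isoelectronic series (10 e⁻ each). Size is set by nuclear charge: more protons means a smaller ion. Si^4+ (Z=14), Al^3+ (Z=13), Mg^2+ (Z=12), F^- (Z=9), O^2- (Z=8), N^3- (Z=7).
Overall: Si^4+ < Al^3+ < Mg^2+ < F^- < O^2- < N^3-. Mg^2+ has 2 below it and 3 above. That's 2.

2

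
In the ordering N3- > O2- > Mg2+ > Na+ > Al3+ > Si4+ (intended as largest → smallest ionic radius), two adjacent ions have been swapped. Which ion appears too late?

The pair Mg2+, Na+ is the wrong way round — Mg2+ and Na+ share 10 electrons; the higher nuclear charge on Mg (Z=12) contracts it more, so Mg2+ < Na+. All other adjacent pairs agree with periodic trends, so Na+ is the misplaced ion.

Na+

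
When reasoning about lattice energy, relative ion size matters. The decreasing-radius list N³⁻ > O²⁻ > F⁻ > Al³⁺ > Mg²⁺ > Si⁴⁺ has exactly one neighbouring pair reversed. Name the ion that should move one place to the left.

Check each adjacent pair. Al³⁺ and Mg²⁺ are reversed: Al³⁺ and Mg²⁺ share 10 electrons; the higher nuclear charge on Al (Z=13) contracts it more, so Al³⁺ < Mg²⁺. No other neighbouring pair contradicts the periodic trends, so Mg²⁺ is the ion listed too late.

Mg²⁺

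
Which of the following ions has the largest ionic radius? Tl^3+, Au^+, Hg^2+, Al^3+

Au^+

First list Z and electron count for each: Al^3+ (Z=13, 10 e⁻), Tl^3+ (Z=81, 78 e⁻), Hg^2+ (Z=80, 78 e⁻), Au^+ (Z=79, 78 e⁻). Al^3+ < Tl^3+ (same group, 3 shells fewer); Tl^3+ < Hg^2+ (both 78 e⁻, Z=81>80); Hg^2+ < Au^+ (both 78 e⁻, Z=80>79).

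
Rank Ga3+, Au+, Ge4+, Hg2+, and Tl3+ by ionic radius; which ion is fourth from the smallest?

Ge4+: 28 e⁻, Z=32, Ga3+: 28 e⁻, Z=31, Tl3+: 78 e⁻, Z=81, Hg2+: 78 e⁻, Z=80, Au+: 78 e⁻, Z=79. Ge4+ < Ga3+ (isoelectronic, higher Z=32 is smaller); Ga3+ < Tl3+ (same group, 2 shells fewer); Tl3+ < Hg2+ (both 78 e⁻, Z=81>80); Hg2+ < Au+ (isoelectronic, higher Z=80 is smaller).
So the order is Ge4+ < Ga3+ < Tl3+ < Hg2+ < Au+; the 4th-smallest ion is Hg2+.

Hg2+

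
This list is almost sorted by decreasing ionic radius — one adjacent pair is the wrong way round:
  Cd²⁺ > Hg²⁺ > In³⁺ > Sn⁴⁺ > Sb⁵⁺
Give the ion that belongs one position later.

Cd²⁺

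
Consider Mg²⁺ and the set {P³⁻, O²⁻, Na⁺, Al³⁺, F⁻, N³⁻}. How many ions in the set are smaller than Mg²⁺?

Work out protons and electrons: Al³⁺: 10 e⁻, Z=13, Mg²⁺: 10 e⁻, Z=12, Na⁺: 10 e⁻, Z=11, F⁻: 10 e⁻, Z=9, O²⁻: 10 e⁻, Z=8, N³⁻: 10 e⁻, Z=7, P³⁻: 18 e⁻, Z=15. Al³⁺ < Mg²⁺ (isoelectronic, higher Z=13 is smaller); Mg²⁺ < Na⁺ (isoelectronic, higher Z=12 is smaller); Na⁺ < F⁻ (isoelectronic, higher Z=11 is smaller); F⁻ < O²⁻ (both 10 e⁻, Z=9>8); O²⁻ < N³⁻ (isoelectronic, higher Z=8 is smaller); N³⁻ < P³⁻ (same group, 1 shell fewer).
Ordering all of them (including Mg²⁺) by radius gives Al³⁺ < Mg²⁺ < Na⁺ < F⁻ < O²⁻ < N³⁻ < P³⁻. Count: 1.

1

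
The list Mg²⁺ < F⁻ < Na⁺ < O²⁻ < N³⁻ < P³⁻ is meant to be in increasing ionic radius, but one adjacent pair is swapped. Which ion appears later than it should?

Na⁺

Compare adjacent ions: they are isoelectronic (10 e⁻) and Na has more protons than F (11 vs 9), making Na⁺ smaller — yet in this increasing list F⁻ sits before Na⁺. Nothing else is reversed, so Na⁺ should move one place to the left.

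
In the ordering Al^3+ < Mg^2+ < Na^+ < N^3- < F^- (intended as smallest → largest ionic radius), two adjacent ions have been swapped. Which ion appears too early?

Check each adjacent pair. N^3- and F^- are reversed: they are isoelectronic (10 e⁻) and F has more protons than N (9 vs 7), making F^- smaller. No other neighbouring pair contradicts the periodic trends, so N^3- is the ion listed too early.

N^3-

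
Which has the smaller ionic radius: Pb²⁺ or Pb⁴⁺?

Same element, different charge: the more highly charged cation has fewer electrons and a greater effective nuclear charge per electron, making Pb⁴⁺ the smallest.

Pb⁴⁺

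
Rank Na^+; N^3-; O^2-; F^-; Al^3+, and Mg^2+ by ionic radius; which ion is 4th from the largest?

Each ion has 10 electrons. The ranking follows nuclear charge in reverse — greater Z gives a smaller radius. Al^3+ (Z=13), Mg^2+ (Z=12), Na^+ (Z=11), F^- (Z=9), O^2- (Z=8), N^3- (Z=7).
Full ascending order: Al^3+ < Mg^2+ < Na^+ < F^- < O^2- < N^3-. Counting from the largest, position 4 is Na^+.

Na^+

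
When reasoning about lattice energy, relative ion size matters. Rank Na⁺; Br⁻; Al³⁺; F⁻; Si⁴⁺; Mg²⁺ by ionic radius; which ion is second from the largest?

F⁻

Tabulating Z and e⁻: Si⁴⁺ (Z=14, 10 e⁻), Al³⁺ (Z=13, 10 e⁻), Mg²⁺ (Z=12, 10 e⁻), Na⁺ (Z=11, 10 e⁻), F⁻ (Z=9, 10 e⁻), Br⁻ (Z=35, 36 e⁻). Si⁴⁺ < Al³⁺ (isoelectronic, higher Z=14 is smaller); Al³⁺ < Mg²⁺ (isoelectronic, higher Z=13 is smaller); Mg²⁺ < Na⁺ (both 10 e⁻, Z=12>11); Na⁺ < F⁻ (isoelectronic, higher Z=11 is smaller); F⁻ < Br⁻ (same group, 2 shells fewer).
So the order is Si⁴⁺ < Al³⁺ < Mg²⁺ < Na⁺ < F⁻ < Br⁻; the 2nd-largest ion is F⁻.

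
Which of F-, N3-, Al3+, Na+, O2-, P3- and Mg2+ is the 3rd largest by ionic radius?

First list Z and electron count for each: Al3+: 10 e⁻, Z=13, Mg2+: 10 e⁻, Z=12, Na+: 10 e⁻, Z=11, F-: 10 e⁻, Z=9, O2-: 10 e⁻, Z=8, N3-: 10 e⁻, Z=7, P3-: 18 e⁻, Z=15. Al3+ < Mg2+ (isoelectronic, higher Z=13 is smaller); Mg2+ < Na+ (isoelectronic, higher Z=12 is smaller); Na+ < F- (both 10 e⁻, Z=11>9); F- < O2- (both 10 e⁻, Z=9>8); O2- < N3- (isoelectronic, higher Z=8 is smaller); N3- < P3- (same group, period 2 vs 3).
That gives Al3+ < Mg2+ < Na+ < F- < O2- < N3- < P3-. From the largest end, number 3 is O2-.

O2-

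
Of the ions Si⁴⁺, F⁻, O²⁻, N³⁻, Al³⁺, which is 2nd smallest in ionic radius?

Al³⁺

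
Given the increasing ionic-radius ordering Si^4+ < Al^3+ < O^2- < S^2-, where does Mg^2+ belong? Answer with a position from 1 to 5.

3

First list Z and electron count for each: Si^4+ (Z=14, 10 e⁻), Al^3+ (Z=13, 10 e⁻), Mg^2+ (Z=12, 10 e⁻), O^2- (Z=8, 10 e⁻), S^2- (Z=16, 18 e⁻). Si^4+ < Al^3+ (both 10 e⁻, Z=14>13); Al^3+ < Mg^2+ (isoelectronic, higher Z=13 is smaller); Mg^2+ < O^2- (both 10 e⁻, Z=12>8); O^2- < S^2- (same group, 1 shell fewer).
Merged order: Si^4+ < Al^3+ < Mg^2+ < O^2- < S^2- — Mg^2+ is number 3.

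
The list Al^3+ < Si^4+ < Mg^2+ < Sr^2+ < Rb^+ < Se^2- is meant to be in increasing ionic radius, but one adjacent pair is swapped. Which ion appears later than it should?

Si^4+

The pair Al^3+, Si^4+ is the wrong way round — they are isoelectronic (10 e⁻) and Si has more protons than Al (14 vs 13), making Si^4+ smaller. All other adjacent pairs agree with periodic trends, so Si^4+ is the misplaced ion.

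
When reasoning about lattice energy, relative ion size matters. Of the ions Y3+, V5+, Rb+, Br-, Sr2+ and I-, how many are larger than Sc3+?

Tabulating Z and e⁻: V5+ has 18 e⁻ (Z=23), Sc3+ has 18 e⁻ (Z=21), Y3+ has 36 e⁻ (Z=39), Sr2+ has 36 e⁻ (Z=38), Rb+ has 36 e⁻ (Z=37), Br- has 36 e⁻ (Z=35), I- has 54 e⁻ (Z=53). V5+ < Sc3+ (isoelectronic, higher Z=23 is smaller); Sc3+ < Y3+ (same group, 1 shell fewer); Y3+ < Sr2+ (both 36 e⁻, Z=39>38); Sr2+ < Rb+ (isoelectronic, higher Z=38 is smaller); Rb+ < Br- (both 36 e⁻, Z=37>35); Br- < I- (same group, period 4 vs 5).
Relative to Sc3+, the ions that are larger are Y3+, Sr2+, Rb+, Br-, I-. Count: 5.

5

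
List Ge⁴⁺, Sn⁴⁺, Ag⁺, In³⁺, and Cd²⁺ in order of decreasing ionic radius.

Ag⁺ > Cd²⁺ > In³⁺ > Sn⁴⁺ > Ge⁴⁺

Electron counts and nuclear charges: Ge⁴⁺: 28 e⁻, Z=32, Sn⁴⁺: 46 e⁻, Z=50, In³⁺: 46 e⁻, Z=49, Cd²⁺: 46 e⁻, Z=48, Ag⁺: 46 e⁻, Z=47. Ge⁴⁺ < Sn⁴⁺ (same group, period 4 vs 5); Sn⁴⁺ < In³⁺ (both 46 e⁻, Z=50>49); In³⁺ < Cd²⁺ (both 46 e⁻, Z=49>48); Cd²⁺ < Ag⁺ (isoelectronic, higher Z=48 is smaller).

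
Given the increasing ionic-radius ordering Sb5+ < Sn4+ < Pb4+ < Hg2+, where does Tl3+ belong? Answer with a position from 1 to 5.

Sb5+ has 46 e⁻ (Z=51), Sn4+ has 46 e⁻ (Z=50), Pb4+ has 78 e⁻ (Z=82), Tl3+ has 78 e⁻ (Z=81), Hg2+ has 78 e⁻ (Z=80). Sb5+ < Sn4+ (isoelectronic, higher Z=51 is smaller); Sn4+ < Pb4+ (same group, period 5 vs 6); Pb4+ < Tl3+ (both 78 e⁻, Z=82>81); Tl3+ < Hg2+ (both 78 e⁻, Z=81>80).
With Tl3+ included the full order is Sb5+ < Sn4+ < Pb4+ < Tl3+ < Hg2+, so it takes position 4.

4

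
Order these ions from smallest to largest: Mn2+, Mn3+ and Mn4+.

Mn4+ < Mn3+ < Mn2+

Same element, different charge: the more highly charged cation has fewer electrons and a greater effective nuclear charge per electron, making Mn4+ the smallest.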